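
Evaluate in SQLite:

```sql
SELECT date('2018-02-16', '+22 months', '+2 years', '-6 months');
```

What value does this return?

Adding +22 months to 2018-02-16 gives 2019-12-16.
Adding +2 years to 2019-12-16 gives 2021-12-16.
Adding -6 months to 2021-12-16 gives 2021-06-16.

2021-06-16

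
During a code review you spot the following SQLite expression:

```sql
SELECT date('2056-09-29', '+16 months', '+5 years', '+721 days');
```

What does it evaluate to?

2065-01-19

Adding +16 months to 2056-09-29 gives 2058-01-29.
Adding +5 years to 2058-01-29 gives 2063-01-29.
Applying '+721 days' to 2063-01-29: counting 721 days forward gives 2065-01-19.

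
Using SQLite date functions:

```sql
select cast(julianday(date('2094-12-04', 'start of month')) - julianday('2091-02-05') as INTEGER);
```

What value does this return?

1395

`start of month` rewinds 2094-12-04 to 2094-12-01.
23 days remain in February 2091 after the 5th (28 − 5).
Full months from March 2091 through November 2094 contribute their day counts.
Then 1 day into December 2094.
Total: 23 + 31 + 30 + 31 + 30 + 31 + 31 + 30 + 31 + 30 + 31 + 31 + 29 + 31 + 30 + 31 + 30 + 31 + 31 + 30 + 31 + 30 + 31 + 31 + 28 + 31 + 30 + 31 + 30 + 31 + 31 + 30 + 31 + 30 + 31 + 31 + 28 + 31 + 30 + 31 + 30 + 31 + 31 + 30 + 31 + 30 + 1 = 1395.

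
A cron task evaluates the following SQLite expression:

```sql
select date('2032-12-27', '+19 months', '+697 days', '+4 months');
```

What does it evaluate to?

Adding +19 months to 2032-12-27 gives 2034-07-27.
Applying '+697 days' to 2034-07-27: counting 697 days forward gives 2036-06-23.
Adding +4 months to 2036-06-23 gives 2036-10-23.

2036-10-23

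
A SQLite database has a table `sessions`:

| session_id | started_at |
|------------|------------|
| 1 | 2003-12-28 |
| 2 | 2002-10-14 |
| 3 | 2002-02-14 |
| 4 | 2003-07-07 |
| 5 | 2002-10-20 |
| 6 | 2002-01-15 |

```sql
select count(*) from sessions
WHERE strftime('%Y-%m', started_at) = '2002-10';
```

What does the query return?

2

Rows with year-month 2002-10: 2002-10-14, 2002-10-20 → 2.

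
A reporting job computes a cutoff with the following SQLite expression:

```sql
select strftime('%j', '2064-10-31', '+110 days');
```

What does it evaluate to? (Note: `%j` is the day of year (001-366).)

049

First apply '+110 days': 2064-10-31 → 2065-02-18.
Day-of-year for 2065-02-18: days since 2065-01-01 inclusive = 49, zero-padded to 049.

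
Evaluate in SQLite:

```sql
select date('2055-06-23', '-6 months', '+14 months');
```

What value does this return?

Adding -6 months to 2055-06-23 gives 2054-12-23.
Adding +14 months to 2054-12-23 gives 2056-02-23.

2056-02-23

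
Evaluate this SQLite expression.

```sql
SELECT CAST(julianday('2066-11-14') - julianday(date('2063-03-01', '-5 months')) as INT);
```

1505

Adding -5 months to 2063-03-01 gives 2062-10-01.
30 days remain in October 2062 after the 1st (31 − 1).
Full months from November 2062 through October 2066 contribute their day counts.
Then 14 days into November 2066.
Total: 30 + 30 + 31 + 31 + 28 + 31 + 30 + 31 + 30 + 31 + 31 + 30 + 31 + 30 + 31 + 31 + 29 + 31 + 30 + 31 + 30 + 31 + 31 + 30 + 31 + 30 + 31 + 31 + 28 + 31 + 30 + 31 + 30 + 31 + 31 + 30 + 31 + 30 + 31 + 31 + 28 + 31 + 30 + 31 + 30 + 31 + 31 + 30 + 31 + 14 = 1505.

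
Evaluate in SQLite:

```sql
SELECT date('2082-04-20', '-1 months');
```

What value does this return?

Adding -1 month to 2082-04-20 gives 2082-03-20.

2082-03-20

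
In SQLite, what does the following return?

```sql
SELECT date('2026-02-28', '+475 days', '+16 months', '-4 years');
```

2024-10-18

Applying '+475 days' to 2026-02-28: counting 475 days forward gives 2027-06-18.
Adding +16 months to 2027-06-18 gives 2028-10-18.
Adding -4 years to 2028-10-18 gives 2024-10-18.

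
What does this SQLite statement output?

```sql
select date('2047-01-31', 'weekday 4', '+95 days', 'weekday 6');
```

`weekday 4` advances to the next Thursday; 2047-01-31 is already a Thursday, so it stays at 2047-01-31.
Applying '+95 days' to 2047-01-31: counting 95 days forward gives 2047-05-06.
`weekday 6` advances to the next Saturday; 2047-05-06 is a Monday, so it moves forward to 2047-05-11.

2047-05-11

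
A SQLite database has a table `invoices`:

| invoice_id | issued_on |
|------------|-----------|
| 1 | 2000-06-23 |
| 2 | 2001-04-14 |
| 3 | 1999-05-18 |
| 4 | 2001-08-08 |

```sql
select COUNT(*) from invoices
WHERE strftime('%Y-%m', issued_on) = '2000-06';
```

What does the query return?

1

Rows with year-month 2000-06: 2000-06-23 → 1.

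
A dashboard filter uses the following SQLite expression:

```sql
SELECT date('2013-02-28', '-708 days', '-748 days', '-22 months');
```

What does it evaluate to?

2007-05-05

Applying '-708 days' to 2013-02-28: counting 708 days back gives 2011-03-23.
Applying '-748 days' to 2011-03-23: counting 748 days back gives 2009-03-05.
Adding -22 months to 2009-03-05 gives 2007-05-05.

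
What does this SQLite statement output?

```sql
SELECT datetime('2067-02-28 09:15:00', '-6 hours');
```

2067-02-28 03:15:00

-6 hours from 2067-02-28 09:15:00 is 2067-02-28 03:15:00.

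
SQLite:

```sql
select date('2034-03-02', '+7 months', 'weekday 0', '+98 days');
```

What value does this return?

2035-01-14

Adding +7 months to 2034-03-02 gives 2034-10-02.
`weekday 0` advances to the next Sunday; 2034-10-02 is a Monday, so it moves forward to 2034-10-08.
Applying '+98 days' to 2034-10-08: counting 98 days forward gives 2035-01-14.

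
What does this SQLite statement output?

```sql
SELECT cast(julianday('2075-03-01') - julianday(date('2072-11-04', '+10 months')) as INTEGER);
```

Adding +10 months to 2072-11-04 gives 2073-09-04.
26 days remain in September 2073 after the 4th (30 − 4).
Full months from October 2073 through February 2075 contribute their day counts.
Then 1 day into March 2075.
Total: 26 + 31 + 30 + 31 + 31 + 28 + 31 + 30 + 31 + 30 + 31 + 31 + 30 + 31 + 30 + 31 + 31 + 28 + 1 = 543.

543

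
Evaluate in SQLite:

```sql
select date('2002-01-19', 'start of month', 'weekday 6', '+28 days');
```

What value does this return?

2002-02-02

`start of month` rewinds 2002-01-19 to 2002-01-01.
`weekday 6` advances to the next Saturday; 2002-01-01 is a Tuesday, so it moves forward to 2002-01-05.
January 2002 has 31 days; 26 remain after the 5th, so 27 days reach 2002-02-01.
Advancing 1 more day within February lands on 2002-02-02.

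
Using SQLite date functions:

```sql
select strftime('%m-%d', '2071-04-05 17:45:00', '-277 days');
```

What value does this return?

07-02

First apply '-277 days': 2071-04-05 17:45:00 → 2070-07-02 17:45:00.
`%m-%d` extracts the month-day: 07-02.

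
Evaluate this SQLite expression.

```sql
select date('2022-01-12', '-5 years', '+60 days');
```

Adding -5 years to 2022-01-12 gives 2017-01-12.
Applying '+60 days' to 2017-01-12: counting 60 days forward gives 2017-03-13.

2017-03-13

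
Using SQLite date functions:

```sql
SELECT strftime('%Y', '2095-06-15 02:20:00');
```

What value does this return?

`%Y` extracts the 4-digit year: 2095.

2095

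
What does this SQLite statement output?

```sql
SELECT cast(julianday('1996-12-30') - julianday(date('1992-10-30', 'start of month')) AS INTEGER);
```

1551

`start of month` rewinds 1992-10-30 to 1992-10-01.
30 days remain in October 1992 after the 1st (31 − 1).
Full months from November 1992 through November 1996 contribute their day counts.
Then 30 days into December 1996.
Total: 30 + 30 + 31 + 31 + 28 + 31 + 30 + 31 + 30 + 31 + 31 + 30 + 31 + 30 + 31 + 31 + 28 + 31 + 30 + 31 + 30 + 31 + 31 + 30 + 31 + 30 + 31 + 31 + 28 + 31 + 30 + 31 + 30 + 31 + 31 + 30 + 31 + 30 + 31 + 31 + 29 + 31 + 30 + 31 + 30 + 31 + 31 + 30 + 31 + 30 + 30 = 1551.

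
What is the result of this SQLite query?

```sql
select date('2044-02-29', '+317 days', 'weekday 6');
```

Applying '+317 days' to 2044-02-29: counting 317 days forward gives 2045-01-11.
`weekday 6` advances to the next Saturday; 2045-01-11 is a Wednesday, so it moves forward to 2045-01-14.

2045-01-14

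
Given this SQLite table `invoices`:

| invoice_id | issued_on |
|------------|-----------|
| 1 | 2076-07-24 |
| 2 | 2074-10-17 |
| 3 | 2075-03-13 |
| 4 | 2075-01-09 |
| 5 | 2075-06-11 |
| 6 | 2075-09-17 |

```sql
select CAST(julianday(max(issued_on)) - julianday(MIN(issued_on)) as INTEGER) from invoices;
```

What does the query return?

646

MIN = 2074-10-17, MAX = 2076-07-24.
14 days remain in October 2074 after the 17th (31 − 17).
Full months from November 2074 through June 2076 contribute their day counts.
Then 24 days into July 2076.
Total: 14 + 30 + 31 + 31 + 28 + 31 + 30 + 31 + 30 + 31 + 31 + 30 + 31 + 30 + 31 + 31 + 29 + 31 + 30 + 31 + 30 + 24 = 646.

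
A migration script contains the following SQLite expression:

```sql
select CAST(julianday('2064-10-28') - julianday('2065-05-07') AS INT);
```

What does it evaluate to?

3 days remain in October 2064 after the 28th (31 − 28).
Full months from November 2064 through April 2065 contribute their day counts.
Then 7 days into May 2065.
Total: 3 + 30 + 31 + 31 + 28 + 31 + 30 + 7 = 191.
The subtraction is earlier − later, so the result is −191 → -191.

-191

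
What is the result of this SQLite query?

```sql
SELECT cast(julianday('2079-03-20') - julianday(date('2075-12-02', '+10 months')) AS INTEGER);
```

Adding +10 months to 2075-12-02 gives 2076-10-02.
29 days remain in October 2076 after the 2nd (31 − 2).
Full months from November 2076 through February 2079 contribute their day counts.
Then 20 days into March 2079.
Total: 29 + 30 + 31 + 31 + 28 + 31 + 30 + 31 + 30 + 31 + 31 + 30 + 31 + 30 + 31 + 31 + 28 + 31 + 30 + 31 + 30 + 31 + 31 + 30 + 31 + 30 + 31 + 31 + 28 + 20 = 899.

899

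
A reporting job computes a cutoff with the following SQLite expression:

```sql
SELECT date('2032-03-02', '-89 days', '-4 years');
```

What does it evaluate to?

Applying '-89 days' to 2032-03-02: counting 89 days back gives 2031-12-04.
Adding -4 years to 2031-12-04 gives 2027-12-04.

2027-12-04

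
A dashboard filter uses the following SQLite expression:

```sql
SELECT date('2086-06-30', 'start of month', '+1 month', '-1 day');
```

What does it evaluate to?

`start of month` rewinds 2086-06-30 to 2086-06-01.
Adding +1 month to 2086-06-01 gives 2086-07-01.
Going back 1 day from 2086-07-01 reaches 2086-06-30 (last day of June, 30 days).

2086-06-30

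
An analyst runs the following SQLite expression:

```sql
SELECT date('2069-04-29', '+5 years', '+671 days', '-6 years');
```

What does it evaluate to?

2070-03-01

Adding +5 years to 2069-04-29 gives 2074-04-29.
Applying '+671 days' to 2074-04-29: counting 671 days forward gives 2076-02-29.
Adding -6 years to 2076-02-29 targets 2070-02-29, but 2070 is not a leap year, so SQLite normalizes to 2070-03-01.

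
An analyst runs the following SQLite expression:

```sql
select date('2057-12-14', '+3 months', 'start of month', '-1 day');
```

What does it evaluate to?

Adding +3 months to 2057-12-14 gives 2058-03-14.
`start of month` rewinds 2058-03-14 to 2058-03-01.
Going back 1 day from 2058-03-01 reaches 2058-02-28 (last day of February, 28 days).

2058-02-28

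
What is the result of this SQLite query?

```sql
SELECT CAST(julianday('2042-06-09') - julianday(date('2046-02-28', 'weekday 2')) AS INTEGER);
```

`weekday 2` advances to the next Tuesday; 2046-02-28 is a Wednesday, so it moves forward to 2046-03-06.
21 days remain in June 2042 after the 9th (30 − 9).
Full months from July 2042 through February 2046 contribute their day counts.
Then 6 days into March 2046.
Total: 21 + 31 + 31 + 30 + 31 + 30 + 31 + 31 + 28 + 31 + 30 + 31 + 30 + 31 + 31 + 30 + 31 + 30 + 31 + 31 + 29 + 31 + 30 + 31 + 30 + 31 + 31 + 30 + 31 + 30 + 31 + 31 + 28 + 31 + 30 + 31 + 30 + 31 + 31 + 30 + 31 + 30 + 31 + 31 + 28 + 6 = 1366.
The subtraction is earlier − later, so the result is −1366 → -1366.

-1366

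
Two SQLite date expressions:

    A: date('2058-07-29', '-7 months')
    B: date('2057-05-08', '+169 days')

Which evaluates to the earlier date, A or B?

B

A = 2057-12-29.
B = 2057-10-24.
B is earlier.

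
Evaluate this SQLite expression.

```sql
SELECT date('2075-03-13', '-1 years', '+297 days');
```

Adding -1 year to 2075-03-13 gives 2074-03-13.
Applying '+297 days' to 2074-03-13: counting 297 days forward gives 2075-01-04.

2075-01-04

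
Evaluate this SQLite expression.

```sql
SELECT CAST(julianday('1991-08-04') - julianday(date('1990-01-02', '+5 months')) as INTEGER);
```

428

Adding +5 months to 1990-01-02 gives 1990-06-02.
28 days remain in June 1990 after the 2nd (30 − 2).
Full months from July 1990 through July 1991 contribute their day counts.
Then 4 days into August 1991.
Total: 28 + 31 + 31 + 30 + 31 + 30 + 31 + 31 + 28 + 31 + 30 + 31 + 30 + 31 + 4 = 428.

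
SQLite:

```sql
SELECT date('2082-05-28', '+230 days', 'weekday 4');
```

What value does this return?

Applying '+230 days' to 2082-05-28: counting 230 days forward gives 2083-01-13.
`weekday 4` advances to the next Thursday; 2083-01-13 is a Wednesday, so it moves forward to 2083-01-14.

2083-01-14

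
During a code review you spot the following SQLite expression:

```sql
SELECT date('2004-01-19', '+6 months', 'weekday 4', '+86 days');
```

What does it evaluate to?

Adding +6 months to 2004-01-19 gives 2004-07-19.
`weekday 4` advances to the next Thursday; 2004-07-19 is a Monday, so it moves forward to 2004-07-22.
Applying '+86 days' to 2004-07-22: counting 86 days forward gives 2004-10-16.

2004-10-16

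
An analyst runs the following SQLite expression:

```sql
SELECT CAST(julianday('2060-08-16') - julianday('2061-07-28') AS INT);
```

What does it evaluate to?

15 days remain in August 2060 after the 16th (31 − 16).
Full months from September 2060 through June 2061 contribute their day counts.
Then 28 days into July 2061.
Total: 15 + 30 + 31 + 30 + 31 + 31 + 28 + 31 + 30 + 31 + 30 + 28 = 346.
The subtraction is earlier − later, so the result is −346 → -346.

-346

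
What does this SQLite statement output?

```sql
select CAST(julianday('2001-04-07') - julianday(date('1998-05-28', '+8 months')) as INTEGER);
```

800

Adding +8 months to 1998-05-28 gives 1999-01-28.
3 days remain in January 1999 after the 28th (31 − 28).
Full months from February 1999 through March 2001 contribute their day counts.
Then 7 days into April 2001.
Total: 3 + 28 + 31 + 30 + 31 + 30 + 31 + 31 + 30 + 31 + 30 + 31 + 31 + 29 + 31 + 30 + 31 + 30 + 31 + 31 + 30 + 31 + 30 + 31 + 31 + 28 + 31 + 7 = 800.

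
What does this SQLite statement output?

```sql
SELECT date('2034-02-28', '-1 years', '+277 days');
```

2033-12-02

Adding -1 year to 2034-02-28 gives 2033-02-28.
Applying '+277 days' to 2033-02-28: counting 277 days forward gives 2033-12-02.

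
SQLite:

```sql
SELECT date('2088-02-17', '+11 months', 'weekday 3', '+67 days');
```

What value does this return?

Adding +11 months to 2088-02-17 gives 2089-01-17.
`weekday 3` advances to the next Wednesday; 2089-01-17 is a Monday, so it moves forward to 2089-01-19.
Applying '+67 days' to 2089-01-19: counting 67 days forward gives 2089-03-27.

2089-03-27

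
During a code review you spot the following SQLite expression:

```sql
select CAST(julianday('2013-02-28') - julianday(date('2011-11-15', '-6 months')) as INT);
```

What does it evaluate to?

655

Adding -6 months to 2011-11-15 gives 2011-05-15.
16 days remain in May 2011 after the 15th (31 − 15).
Full months from June 2011 through January 2013 contribute their day counts.
Then 28 days into February 2013.
Total: 16 + 30 + 31 + 31 + 30 + 31 + 30 + 31 + 31 + 29 + 31 + 30 + 31 + 30 + 31 + 31 + 30 + 31 + 30 + 31 + 31 + 28 = 655.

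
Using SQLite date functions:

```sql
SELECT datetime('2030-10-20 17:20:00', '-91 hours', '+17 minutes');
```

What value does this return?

-91 hours from 2030-10-20 17:20:00 is 2030-10-16 22:20:00 (crosses midnight).
+17 minutes from 2030-10-16 22:20:00 is 2030-10-16 22:37:00.

2030-10-16 22:37:00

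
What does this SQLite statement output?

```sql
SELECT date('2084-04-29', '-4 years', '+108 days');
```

2080-08-15

Adding -4 years to 2084-04-29 gives 2080-04-29.
Applying '+108 days' to 2080-04-29: counting 108 days forward gives 2080-08-15.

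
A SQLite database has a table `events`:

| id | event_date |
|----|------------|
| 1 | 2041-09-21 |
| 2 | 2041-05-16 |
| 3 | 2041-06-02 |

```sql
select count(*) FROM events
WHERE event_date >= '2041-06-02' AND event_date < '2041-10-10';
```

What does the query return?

2

Rows in [2041-06-02, 2041-10-10): 2041-09-21, 2041-06-02 → 2 rows.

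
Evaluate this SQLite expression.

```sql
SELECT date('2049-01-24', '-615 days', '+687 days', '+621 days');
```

2050-12-18

Applying '-615 days' to 2049-01-24: counting 615 days back gives 2047-05-20.
Applying '+687 days' to 2047-05-20: counting 687 days forward gives 2049-04-06.
Applying '+621 days' to 2049-04-06: counting 621 days forward gives 2050-12-18.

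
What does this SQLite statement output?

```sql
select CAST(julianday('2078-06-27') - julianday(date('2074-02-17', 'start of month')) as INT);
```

1607

`start of month` rewinds 2074-02-17 to 2074-02-01.
27 days remain in February 2074 after the 1st (28 − 1).
Full months from March 2074 through May 2078 contribute their day counts.
Then 27 days into June 2078.
Total: 27 + 31 + 30 + 31 + 30 + 31 + 31 + 30 + 31 + 30 + 31 + 31 + 28 + 31 + 30 + 31 + 30 + 31 + 31 + 30 + 31 + 30 + 31 + 31 + 29 + 31 + 30 + 31 + 30 + 31 + 31 + 30 + 31 + 30 + 31 + 31 + 28 + 31 + 30 + 31 + 30 + 31 + 31 + 30 + 31 + 30 + 31 + 31 + 28 + 31 + 30 + 31 + 27 = 1607.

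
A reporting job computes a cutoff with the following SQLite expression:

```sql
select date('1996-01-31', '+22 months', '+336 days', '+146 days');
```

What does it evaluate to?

Adding +22 months to 1996-01-31 targets 1997-11-31. November 1997 has only 30 days, so SQLite normalizes the 1-day overflow forward to 1997-12-01.
Applying '+336 days' to 1997-12-01: counting 336 days forward gives 1998-11-02.
Applying '+146 days' to 1998-11-02: counting 146 days forward gives 1999-03-28.

1999-03-28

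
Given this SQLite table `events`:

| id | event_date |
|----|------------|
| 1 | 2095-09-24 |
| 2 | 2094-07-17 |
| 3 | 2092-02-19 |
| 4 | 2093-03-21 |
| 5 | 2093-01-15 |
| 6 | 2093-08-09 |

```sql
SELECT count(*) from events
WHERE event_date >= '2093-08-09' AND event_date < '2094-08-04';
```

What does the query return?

Rows in [2093-08-09, 2094-08-04): 2094-07-17, 2093-08-09 → 2 rows.

2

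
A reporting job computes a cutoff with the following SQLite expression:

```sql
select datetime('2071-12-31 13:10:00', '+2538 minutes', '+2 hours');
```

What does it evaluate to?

2538 minutes = 42h 18m; +2538 minutes from 2071-12-31 13:10:00 is 2072-01-02 07:28:00 (crosses midnight).
+2 hours from 2072-01-02 07:28:00 is 2072-01-02 09:28:00.

2072-01-02 09:28:00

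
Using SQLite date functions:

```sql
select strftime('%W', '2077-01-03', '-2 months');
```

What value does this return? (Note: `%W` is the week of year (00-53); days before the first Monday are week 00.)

44

First apply '-2 months': 2077-01-03 → 2076-11-03.
2076-11-03 is a Tuesday. SQLite's %W counts Mondays since the year started; the result is 44.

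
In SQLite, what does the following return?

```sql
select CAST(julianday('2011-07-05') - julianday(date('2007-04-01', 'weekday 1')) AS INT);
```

`weekday 1` advances to the next Monday; 2007-04-01 is a Sunday, so it moves forward to 2007-04-02.
28 days remain in April 2007 after the 2nd (30 − 2).
Full months from May 2007 through June 2011 contribute their day counts.
Then 5 days into July 2011.
Total: 28 + 31 + 30 + 31 + 31 + 30 + 31 + 30 + 31 + 31 + 29 + 31 + 30 + 31 + 30 + 31 + 31 + 30 + 31 + 30 + 31 + 31 + 28 + 31 + 30 + 31 + 30 + 31 + 31 + 30 + 31 + 30 + 31 + 31 + 28 + 31 + 30 + 31 + 30 + 31 + 31 + 30 + 31 + 30 + 31 + 31 + 28 + 31 + 30 + 31 + 30 + 5 = 1555.

1555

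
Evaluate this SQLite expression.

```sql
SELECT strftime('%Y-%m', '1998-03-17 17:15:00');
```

1998-03

`%Y-%m` extracts the year-month: 1998-03.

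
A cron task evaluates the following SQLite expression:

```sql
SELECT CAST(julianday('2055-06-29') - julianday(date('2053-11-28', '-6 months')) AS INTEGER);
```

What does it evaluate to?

762

Adding -6 months to 2053-11-28 gives 2053-05-28.
3 days remain in May 2053 after the 28th (31 − 28).
Full months from June 2053 through May 2055 contribute their day counts.
Then 29 days into June 2055.
Total: 3 + 30 + 31 + 31 + 30 + 31 + 30 + 31 + 31 + 28 + 31 + 30 + 31 + 30 + 31 + 31 + 30 + 31 + 30 + 31 + 31 + 28 + 31 + 30 + 31 + 29 = 762.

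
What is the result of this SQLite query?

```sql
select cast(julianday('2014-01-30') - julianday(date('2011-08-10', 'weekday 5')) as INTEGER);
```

`weekday 5` advances to the next Friday; 2011-08-10 is a Wednesday, so it moves forward to 2011-08-12.
19 days remain in August 2011 after the 12th (31 − 12).
Full months from September 2011 through December 2013 contribute their day counts.
Then 30 days into January 2014.
Total: 19 + 30 + 31 + 30 + 31 + 31 + 29 + 31 + 30 + 31 + 30 + 31 + 31 + 30 + 31 + 30 + 31 + 31 + 28 + 31 + 30 + 31 + 30 + 31 + 31 + 30 + 31 + 30 + 31 + 30 = 902.

902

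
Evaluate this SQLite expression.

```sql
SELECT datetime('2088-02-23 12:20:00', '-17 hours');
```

-17 hours from 2088-02-23 12:20:00 is 2088-02-22 19:20:00 (crosses midnight).

2088-02-22 19:20:00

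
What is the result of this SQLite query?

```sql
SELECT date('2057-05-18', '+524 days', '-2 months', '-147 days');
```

2058-03-30

Applying '+524 days' to 2057-05-18: counting 524 days forward gives 2058-10-24.
Adding -2 months to 2058-10-24 gives 2058-08-24.
Applying '-147 days' to 2058-08-24: counting 147 days back gives 2058-03-30.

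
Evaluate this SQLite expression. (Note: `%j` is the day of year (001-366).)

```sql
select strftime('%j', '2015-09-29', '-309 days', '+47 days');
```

First apply '-309 days', '+47 days': 2015-09-29 → 2015-01-10.
Day-of-year for 2015-01-10: days since 2015-01-01 inclusive = 10, zero-padded to 010.

010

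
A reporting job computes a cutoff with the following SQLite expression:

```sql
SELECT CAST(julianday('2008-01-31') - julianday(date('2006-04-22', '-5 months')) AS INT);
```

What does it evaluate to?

Adding -5 months to 2006-04-22 gives 2005-11-22.
8 days remain in November 2005 after the 22nd (30 − 22).
Full months from December 2005 through December 2007 contribute their day counts.
Then 31 days into January 2008.
Total: 8 + 31 + 31 + 28 + 31 + 30 + 31 + 30 + 31 + 31 + 30 + 31 + 30 + 31 + 31 + 28 + 31 + 30 + 31 + 30 + 31 + 31 + 30 + 31 + 30 + 31 + 31 = 800.

800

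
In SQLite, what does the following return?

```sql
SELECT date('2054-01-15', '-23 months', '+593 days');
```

2053-09-30

Adding -23 months to 2054-01-15 gives 2052-02-15.
Applying '+593 days' to 2052-02-15: counting 593 days forward gives 2053-09-30.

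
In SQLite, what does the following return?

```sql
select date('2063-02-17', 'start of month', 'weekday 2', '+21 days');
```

2063-02-27

`start of month` rewinds 2063-02-17 to 2063-02-01.
`weekday 2` advances to the next Tuesday; 2063-02-01 is a Thursday, so it moves forward to 2063-02-06.
Advancing 21 more days within February lands on 2063-02-27.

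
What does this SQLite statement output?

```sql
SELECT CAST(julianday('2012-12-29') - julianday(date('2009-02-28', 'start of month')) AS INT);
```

1427

`start of month` rewinds 2009-02-28 to 2009-02-01.
27 days remain in February 2009 after the 1st (28 − 1).
Full months from March 2009 through November 2012 contribute their day counts.
Then 29 days into December 2012.
Total: 27 + 31 + 30 + 31 + 30 + 31 + 31 + 30 + 31 + 30 + 31 + 31 + 28 + 31 + 30 + 31 + 30 + 31 + 31 + 30 + 31 + 30 + 31 + 31 + 28 + 31 + 30 + 31 + 30 + 31 + 31 + 30 + 31 + 30 + 31 + 31 + 29 + 31 + 30 + 31 + 30 + 31 + 31 + 30 + 31 + 30 + 29 = 1427.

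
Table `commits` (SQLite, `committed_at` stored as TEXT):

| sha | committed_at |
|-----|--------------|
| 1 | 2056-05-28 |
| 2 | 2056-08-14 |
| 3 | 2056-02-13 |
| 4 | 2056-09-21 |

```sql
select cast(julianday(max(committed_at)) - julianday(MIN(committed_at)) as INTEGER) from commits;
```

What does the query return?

MIN = 2056-02-13, MAX = 2056-09-21.
16 days remain in February 2056 after the 13th (29 − 13).
Full months from March 2056 through August 2056 contribute their day counts.
Then 21 days into September 2056.
Total: 16 + 31 + 30 + 31 + 30 + 31 + 31 + 21 = 221.

221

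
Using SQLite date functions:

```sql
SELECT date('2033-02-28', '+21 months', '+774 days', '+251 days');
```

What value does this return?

Adding +21 months to 2033-02-28 gives 2034-11-28.
Applying '+774 days' to 2034-11-28: counting 774 days forward gives 2037-01-10.
Applying '+251 days' to 2037-01-10: counting 251 days forward gives 2037-09-18.

2037-09-18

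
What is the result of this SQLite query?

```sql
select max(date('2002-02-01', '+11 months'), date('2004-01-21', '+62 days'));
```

date('2002-02-01', '+11 months') → 2003-01-01.
date('2004-01-21', '+62 days') → 2004-03-23.
Later of the two is 2004-03-23.

2004-03-23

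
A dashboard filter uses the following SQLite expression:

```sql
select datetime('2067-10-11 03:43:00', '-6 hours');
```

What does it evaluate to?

-6 hours from 2067-10-11 03:43:00 is 2067-10-10 21:43:00 (crosses midnight).

2067-10-10 21:43:00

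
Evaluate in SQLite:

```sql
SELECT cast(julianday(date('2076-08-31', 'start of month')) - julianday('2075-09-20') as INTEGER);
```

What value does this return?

316

`start of month` rewinds 2076-08-31 to 2076-08-01.
10 days remain in September 2075 after the 20th (30 − 20).
Full months from October 2075 through July 2076 contribute their day counts.
Then 1 day into August 2076.
Total: 10 + 31 + 30 + 31 + 31 + 29 + 31 + 30 + 31 + 30 + 31 + 1 = 316.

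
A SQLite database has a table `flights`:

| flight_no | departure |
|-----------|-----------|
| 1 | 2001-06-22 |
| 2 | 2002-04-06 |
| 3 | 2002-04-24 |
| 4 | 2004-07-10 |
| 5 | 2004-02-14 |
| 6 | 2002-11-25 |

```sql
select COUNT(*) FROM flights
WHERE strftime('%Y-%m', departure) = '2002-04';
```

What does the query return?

Rows with year-month 2002-04: 2002-04-06, 2002-04-24 → 2.

2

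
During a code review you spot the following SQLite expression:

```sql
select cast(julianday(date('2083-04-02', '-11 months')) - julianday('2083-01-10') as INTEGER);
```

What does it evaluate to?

-253

Adding -11 months to 2083-04-02 gives 2082-05-02.
29 days remain in May 2082 after the 2nd (31 − 2).
Full months from June 2082 through December 2082 contribute their day counts.
Then 10 days into January 2083.
Total: 29 + 30 + 31 + 31 + 30 + 31 + 30 + 31 + 10 = 253.
The subtraction is earlier − later, so the result is −253 → -253.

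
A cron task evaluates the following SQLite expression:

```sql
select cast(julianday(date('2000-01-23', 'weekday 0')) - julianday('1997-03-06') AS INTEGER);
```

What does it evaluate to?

1053

`weekday 0` advances to the next Sunday; 2000-01-23 is already a Sunday, so it stays at 2000-01-23.
25 days remain in March 1997 after the 6th (31 − 6).
Full months from April 1997 through December 1999 contribute their day counts.
Then 23 days into January 2000.
Total: 25 + 30 + 31 + 30 + 31 + 31 + 30 + 31 + 30 + 31 + 31 + 28 + 31 + 30 + 31 + 30 + 31 + 31 + 30 + 31 + 30 + 31 + 31 + 28 + 31 + 30 + 31 + 30 + 31 + 31 + 30 + 31 + 30 + 31 + 23 = 1053.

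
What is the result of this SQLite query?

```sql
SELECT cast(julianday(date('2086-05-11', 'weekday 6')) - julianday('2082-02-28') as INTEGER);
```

`weekday 6` advances to the next Saturday; 2086-05-11 is already a Saturday, so it stays at 2086-05-11.
0 days remain in February 2082 after the 28th (28 − 28).
Full months from March 2082 through April 2086 contribute their day counts.
Then 11 days into May 2086.
Total: 0 + 31 + 30 + 31 + 30 + 31 + 31 + 30 + 31 + 30 + 31 + 31 + 28 + 31 + 30 + 31 + 30 + 31 + 31 + 30 + 31 + 30 + 31 + 31 + 29 + 31 + 30 + 31 + 30 + 31 + 31 + 30 + 31 + 30 + 31 + 31 + 28 + 31 + 30 + 31 + 30 + 31 + 31 + 30 + 31 + 30 + 31 + 31 + 28 + 31 + 30 + 11 = 1533.

1533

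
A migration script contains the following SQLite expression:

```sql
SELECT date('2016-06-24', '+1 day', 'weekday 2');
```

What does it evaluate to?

Advancing 1 more day within June lands on 2016-06-25.
`weekday 2` advances to the next Tuesday; 2016-06-25 is a Saturday, so it moves forward to 2016-06-28.

2016-06-28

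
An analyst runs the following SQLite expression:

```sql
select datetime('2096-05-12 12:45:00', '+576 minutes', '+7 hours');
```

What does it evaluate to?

576 minutes = 9h 36m; +576 minutes from 2096-05-12 12:45:00 is 2096-05-12 22:21:00.
+7 hours from 2096-05-12 22:21:00 is 2096-05-13 05:21:00 (crosses midnight).

2096-05-13 05:21:00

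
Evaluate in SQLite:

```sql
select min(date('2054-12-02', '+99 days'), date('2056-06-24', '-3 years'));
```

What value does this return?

2053-06-24

date('2054-12-02', '+99 days') → 2055-03-11.
date('2056-06-24', '-3 years') → 2053-06-24.
Earlier of the two is 2053-06-24.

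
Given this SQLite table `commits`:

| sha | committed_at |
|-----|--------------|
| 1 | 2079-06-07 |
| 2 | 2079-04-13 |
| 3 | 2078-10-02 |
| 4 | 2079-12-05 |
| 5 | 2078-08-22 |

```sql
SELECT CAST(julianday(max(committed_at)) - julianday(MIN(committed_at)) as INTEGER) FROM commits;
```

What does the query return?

MIN = 2078-08-22, MAX = 2079-12-05.
9 days remain in August 2078 after the 22nd (31 − 22).
Full months from September 2078 through November 2079 contribute their day counts.
Then 5 days into December 2079.
Total: 9 + 30 + 31 + 30 + 31 + 31 + 28 + 31 + 30 + 31 + 30 + 31 + 31 + 30 + 31 + 30 + 5 = 470.

470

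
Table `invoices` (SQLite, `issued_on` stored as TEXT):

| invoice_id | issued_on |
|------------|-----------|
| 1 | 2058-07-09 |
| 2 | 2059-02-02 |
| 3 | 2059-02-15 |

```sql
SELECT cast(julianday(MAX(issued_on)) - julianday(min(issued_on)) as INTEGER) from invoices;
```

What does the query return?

221

MIN = 2058-07-09, MAX = 2059-02-15.
22 days remain in July 2058 after the 9th (31 − 9).
Full months from August 2058 through January 2059 contribute their day counts.
Then 15 days into February 2059.
Total: 22 + 31 + 30 + 31 + 30 + 31 + 31 + 15 = 221.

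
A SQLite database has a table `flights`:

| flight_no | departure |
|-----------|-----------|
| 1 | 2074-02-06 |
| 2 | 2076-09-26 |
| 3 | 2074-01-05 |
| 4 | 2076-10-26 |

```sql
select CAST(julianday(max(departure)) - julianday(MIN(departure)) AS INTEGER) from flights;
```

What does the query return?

1025

MIN = 2074-01-05, MAX = 2076-10-26.
26 days remain in January 2074 after the 5th (31 − 5).
Full months from February 2074 through September 2076 contribute their day counts.
Then 26 days into October 2076.
Total: 26 + 28 + 31 + 30 + 31 + 30 + 31 + 31 + 30 + 31 + 30 + 31 + 31 + 28 + 31 + 30 + 31 + 30 + 31 + 31 + 30 + 31 + 30 + 31 + 31 + 29 + 31 + 30 + 31 + 30 + 31 + 31 + 30 + 26 = 1025.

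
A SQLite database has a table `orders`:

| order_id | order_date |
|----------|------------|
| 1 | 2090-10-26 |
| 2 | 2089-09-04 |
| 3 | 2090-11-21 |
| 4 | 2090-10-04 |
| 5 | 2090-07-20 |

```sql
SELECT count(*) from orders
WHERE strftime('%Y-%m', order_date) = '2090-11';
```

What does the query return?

Rows with year-month 2090-11: 2090-11-21 → 1.

1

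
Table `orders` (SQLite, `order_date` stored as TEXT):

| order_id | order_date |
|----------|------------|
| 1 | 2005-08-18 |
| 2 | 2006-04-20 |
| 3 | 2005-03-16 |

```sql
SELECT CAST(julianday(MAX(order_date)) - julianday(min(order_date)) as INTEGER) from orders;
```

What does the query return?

400

MIN = 2005-03-16, MAX = 2006-04-20.
15 days remain in March 2005 after the 16th (31 − 16).
Full months from April 2005 through March 2006 contribute their day counts.
Then 20 days into April 2006.
Total: 15 + 30 + 31 + 30 + 31 + 31 + 30 + 31 + 30 + 31 + 31 + 28 + 31 + 20 = 400.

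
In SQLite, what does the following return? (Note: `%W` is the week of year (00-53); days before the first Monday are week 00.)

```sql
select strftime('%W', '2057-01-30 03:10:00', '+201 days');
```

First apply '+201 days': 2057-01-30 03:10:00 → 2057-08-19 03:10:00.
2057-08-19 is a Sunday. SQLite's %W counts Mondays since the year started; the result is 33.

33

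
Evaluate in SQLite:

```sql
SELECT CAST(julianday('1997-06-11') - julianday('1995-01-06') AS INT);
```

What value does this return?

25 days remain in January 1995 after the 6th (31 − 6).
Full months from February 1995 through May 1997 contribute their day counts.
Then 11 days into June 1997.
Total: 25 + 28 + 31 + 30 + 31 + 30 + 31 + 31 + 30 + 31 + 30 + 31 + 31 + 29 + 31 + 30 + 31 + 30 + 31 + 31 + 30 + 31 + 30 + 31 + 31 + 28 + 31 + 30 + 31 + 11 = 887.

887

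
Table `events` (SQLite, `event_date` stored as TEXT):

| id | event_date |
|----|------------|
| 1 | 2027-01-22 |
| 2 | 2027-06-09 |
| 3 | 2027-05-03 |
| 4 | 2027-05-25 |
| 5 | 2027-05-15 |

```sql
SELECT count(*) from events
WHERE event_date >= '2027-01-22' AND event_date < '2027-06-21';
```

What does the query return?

Rows in [2027-01-22, 2027-06-21): 2027-01-22, 2027-06-09, 2027-05-03, 2027-05-25, 2027-05-15 → 5 rows.

5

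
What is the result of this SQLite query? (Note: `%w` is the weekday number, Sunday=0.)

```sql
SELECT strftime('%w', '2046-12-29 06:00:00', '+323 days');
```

First apply '+323 days': 2046-12-29 06:00:00 → 2047-11-17 06:00:00.
2047-11-17 is a Sunday; with Sunday=0 that is 0.

0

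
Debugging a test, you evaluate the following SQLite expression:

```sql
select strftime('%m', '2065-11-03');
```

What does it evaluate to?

11

`%m` extracts the 2-digit month (01-12): 11.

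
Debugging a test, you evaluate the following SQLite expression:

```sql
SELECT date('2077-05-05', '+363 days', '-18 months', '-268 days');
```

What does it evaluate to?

Applying '+363 days' to 2077-05-05: counting 363 days forward gives 2078-05-03.
Adding -18 months to 2078-05-03 gives 2076-11-03.
Applying '-268 days' to 2076-11-03: counting 268 days back gives 2076-02-09.

2076-02-09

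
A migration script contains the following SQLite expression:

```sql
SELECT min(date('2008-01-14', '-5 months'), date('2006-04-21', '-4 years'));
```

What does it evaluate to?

2002-04-21

date('2008-01-14', '-5 months') → 2007-08-14.
date('2006-04-21', '-4 years') → 2002-04-21.
Earlier of the two is 2002-04-21.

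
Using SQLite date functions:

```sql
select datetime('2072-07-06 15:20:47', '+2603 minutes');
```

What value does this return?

2072-07-08 10:43:47

2603 minutes = 43h 23m; +2603 minutes from 2072-07-06 15:20:47 is 2072-07-08 10:43:47 (crosses midnight).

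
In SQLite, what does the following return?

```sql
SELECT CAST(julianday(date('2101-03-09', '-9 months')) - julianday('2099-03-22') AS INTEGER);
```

Adding -9 months to 2101-03-09 gives 2100-06-09.
9 days remain in March 2099 after the 22nd (31 − 22).
Full months from April 2099 through May 2100 contribute their day counts.
Then 9 days into June 2100.
Total: 9 + 30 + 31 + 30 + 31 + 31 + 30 + 31 + 30 + 31 + 31 + 28 + 31 + 30 + 31 + 9 = 444.

444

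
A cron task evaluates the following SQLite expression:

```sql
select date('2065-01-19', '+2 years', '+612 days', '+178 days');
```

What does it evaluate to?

2069-03-19

Adding +2 years to 2065-01-19 gives 2067-01-19.
Applying '+612 days' to 2067-01-19: counting 612 days forward gives 2068-09-22.
Applying '+178 days' to 2068-09-22: counting 178 days forward gives 2069-03-19.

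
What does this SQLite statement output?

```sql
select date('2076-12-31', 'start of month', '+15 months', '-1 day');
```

`start of month` rewinds 2076-12-31 to 2076-12-01.
Adding +15 months to 2076-12-01 gives 2078-03-01.
Going back 1 day from 2078-03-01 reaches 2078-02-28 (last day of February, 28 days).

2078-02-28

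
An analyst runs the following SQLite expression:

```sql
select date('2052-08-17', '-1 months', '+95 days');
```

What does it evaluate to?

Adding -1 month to 2052-08-17 gives 2052-07-17.
Applying '+95 days' to 2052-07-17: counting 95 days forward gives 2052-10-20.

2052-10-20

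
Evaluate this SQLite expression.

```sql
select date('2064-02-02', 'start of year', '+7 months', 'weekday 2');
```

`start of year` rewinds 2064-02-02 to 2064-01-01.
Adding +7 months to 2064-01-01 gives 2064-08-01.
`weekday 2` advances to the next Tuesday; 2064-08-01 is a Friday, so it moves forward to 2064-08-05.

2064-08-05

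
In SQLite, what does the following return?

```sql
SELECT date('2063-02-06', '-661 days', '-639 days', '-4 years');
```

2055-07-17

Applying '-661 days' to 2063-02-06: counting 661 days back gives 2061-04-16.
Applying '-639 days' to 2061-04-16: counting 639 days back gives 2059-07-17.
Adding -4 years to 2059-07-17 gives 2055-07-17.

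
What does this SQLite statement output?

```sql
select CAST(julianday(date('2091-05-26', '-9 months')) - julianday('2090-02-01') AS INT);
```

Adding -9 months to 2091-05-26 gives 2090-08-26.
27 days remain in February 2090 after the 1st (28 − 1).
March 2090: 31 days.
April 2090: 30 days.
May 2090: 31 days.
June 2090: 30 days.
July 2090: 31 days.
Then 26 days into August 2090.
Total: 27 + 31 + 30 + 31 + 30 + 31 + 26 = 206.

206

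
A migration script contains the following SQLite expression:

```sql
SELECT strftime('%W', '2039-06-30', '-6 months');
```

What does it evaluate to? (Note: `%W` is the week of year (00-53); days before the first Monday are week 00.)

52

First apply '-6 months': 2039-06-30 → 2038-12-30.
2038-12-30 is a Thursday. SQLite's %W counts Mondays since the year started; the result is 52.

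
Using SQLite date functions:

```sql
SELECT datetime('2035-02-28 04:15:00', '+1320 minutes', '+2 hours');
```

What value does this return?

2035-03-01 04:15:00

1320 minutes = 22h 0m; +1320 minutes from 2035-02-28 04:15:00 is 2035-03-01 02:15:00 (crosses midnight).
+2 hours from 2035-03-01 02:15:00 is 2035-03-01 04:15:00.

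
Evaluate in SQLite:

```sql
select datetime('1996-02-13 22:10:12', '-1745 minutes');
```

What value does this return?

1745 minutes = 29h 5m; -1745 minutes from 1996-02-13 22:10:12 is 1996-02-12 17:05:12 (crosses midnight).

1996-02-12 17:05:12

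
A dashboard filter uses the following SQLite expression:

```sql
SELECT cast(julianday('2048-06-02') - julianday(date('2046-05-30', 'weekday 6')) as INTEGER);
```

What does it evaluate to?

`weekday 6` advances to the next Saturday; 2046-05-30 is a Wednesday, so it moves forward to 2046-06-02.
28 days remain in June 2046 after the 2nd (30 − 2).
Full months from July 2046 through May 2048 contribute their day counts.
Then 2 days into June 2048.
Total: 28 + 31 + 31 + 30 + 31 + 30 + 31 + 31 + 28 + 31 + 30 + 31 + 30 + 31 + 31 + 30 + 31 + 30 + 31 + 31 + 29 + 31 + 30 + 31 + 2 = 731.

731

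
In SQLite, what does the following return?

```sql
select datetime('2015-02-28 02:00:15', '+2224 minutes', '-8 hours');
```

2015-03-01 07:04:15

2224 minutes = 37h 4m; +2224 minutes from 2015-02-28 02:00:15 is 2015-03-01 15:04:15 (crosses midnight).
-8 hours from 2015-03-01 15:04:15 is 2015-03-01 07:04:15.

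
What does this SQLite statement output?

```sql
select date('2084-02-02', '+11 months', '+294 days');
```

2085-10-23

Adding +11 months to 2084-02-02 gives 2085-01-02.
Applying '+294 days' to 2085-01-02: counting 294 days forward gives 2085-10-23.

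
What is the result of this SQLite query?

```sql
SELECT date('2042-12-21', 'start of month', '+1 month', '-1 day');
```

`start of month` rewinds 2042-12-21 to 2042-12-01.
Adding +1 month to 2042-12-01 gives 2043-01-01.
Going back 1 day from 2043-01-01 reaches 2042-12-31 (last day of December, 31 days).

2042-12-31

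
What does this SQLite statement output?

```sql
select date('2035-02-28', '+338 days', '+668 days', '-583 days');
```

Applying '+338 days' to 2035-02-28: counting 338 days forward gives 2036-02-01.
Applying '+668 days' to 2036-02-01: counting 668 days forward gives 2037-11-30.
Applying '-583 days' to 2037-11-30: counting 583 days back gives 2036-04-26.

2036-04-26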